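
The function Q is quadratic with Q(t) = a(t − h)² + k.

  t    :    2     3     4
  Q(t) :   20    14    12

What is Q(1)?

30

First differences -6, -2; second difference 4 = 2a, so a = 2.
Expanding, the t-coefficient is −2ah = -4h; matching it to the data gives h = 4, and then k = 12.
So Q(t) = 2(t − 4)² + 12.
Q(1) = 2·(-3)² + 12 = 30.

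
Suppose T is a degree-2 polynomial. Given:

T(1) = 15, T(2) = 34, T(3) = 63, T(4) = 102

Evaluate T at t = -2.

18

First differences: 19, 29, 39. Second differences: 10, 10.
Level-2 differences are constant, so T has degree 2.
Fitting a degree-2 polynomial gives T(t) = 5t² + 4t + 6.
Then T(-2) = 18.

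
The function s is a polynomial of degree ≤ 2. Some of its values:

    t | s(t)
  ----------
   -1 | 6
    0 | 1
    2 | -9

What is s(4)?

Write s(t) = at² + bt + c; the 3 given values yield a linear system in the 3 coefficients.
Solving, the leading coefficient vanishes, and s(t) = -5t + 1.
Then s(4) = -19.

-19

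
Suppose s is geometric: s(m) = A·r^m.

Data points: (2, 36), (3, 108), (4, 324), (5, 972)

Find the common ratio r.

3

Consecutive ratio: 108/36 = 3, and 324/108 = 3, so r = 3.
Then A·3^2 = 36 gives A = 4, and s(m) = 4·3^m.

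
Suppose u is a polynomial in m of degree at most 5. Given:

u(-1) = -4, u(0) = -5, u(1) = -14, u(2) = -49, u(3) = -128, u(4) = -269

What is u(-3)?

46

Write u(m) = am^5 + bm^4 + cm³ + dm² + em + p; the 6 given values yield a linear system in the 6 coefficients.
Solving, the top 2 coefficients vanish, and u(m) = -3m³ - 4m² - 2m - 5.
Then u(-3) = 46.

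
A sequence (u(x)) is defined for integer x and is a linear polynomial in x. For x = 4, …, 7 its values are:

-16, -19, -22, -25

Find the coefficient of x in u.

First differences: -3, -3, -3.
Level-1 differences are constant, so u has degree 1.
Fitting a degree-1 polynomial gives u(x) = -3x - 4.
The coefficient of x is -3.

-3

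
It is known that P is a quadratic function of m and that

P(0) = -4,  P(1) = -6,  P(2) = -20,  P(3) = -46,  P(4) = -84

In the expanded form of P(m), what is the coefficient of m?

First differences: -2, -14, -26, -38. Second differences: -12, -12, -12.
Level-2 differences are constant, so P has degree 2.
Fitting a degree-2 polynomial gives P(m) = -6m² + 4m - 4.
The coefficient of m is 4.

4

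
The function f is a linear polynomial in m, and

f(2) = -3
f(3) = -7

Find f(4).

Write f(m) = am + b; the 2 given values yield a linear system in the 2 coefficients.
Solving, f(m) = -4m + 5.
Then f(4) = -11.

-11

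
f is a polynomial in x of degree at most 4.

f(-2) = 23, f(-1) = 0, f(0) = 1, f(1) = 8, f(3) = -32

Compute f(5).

-264

Write f(x) = ax^4 + bx³ + cx² + dx + e; the 5 given values yield a linear system in the 5 coefficients.
Solving, the leading coefficient vanishes, and f(x) = -3x³ + 3x² + 7x + 1.
Then f(5) = -264.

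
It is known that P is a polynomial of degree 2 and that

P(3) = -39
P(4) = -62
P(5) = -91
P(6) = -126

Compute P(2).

-22

Write P(m) = am² + bm + c; the 4 given values yield a linear system in the 3 coefficients.
Solving, P(m) = -3m² - 2m - 6.
Then P(2) = -22.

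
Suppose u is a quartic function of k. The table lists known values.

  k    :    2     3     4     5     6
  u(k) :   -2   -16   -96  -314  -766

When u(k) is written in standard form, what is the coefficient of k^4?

Write u(k) = ak^4 + bk³ + ck² + dk + e; the 5 given values yield a linear system in the 5 coefficients.
Solving, u(k) = -k^4 + 2k³ + 4k² - 7k - 4.
The coefficient of k^4 is -1.

-1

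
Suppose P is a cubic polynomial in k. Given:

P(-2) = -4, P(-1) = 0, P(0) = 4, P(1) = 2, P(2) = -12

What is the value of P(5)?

First differences: 4, 4, -2, -14. Second differences: 0, -6, -12. Third differences: -6, -6.
Level-3 differences are constant, so P has degree 3.
Fitting a degree-3 polynomial gives P(k) = -k³ - 3k² + 2k + 4.
Then P(5) = -186.

-186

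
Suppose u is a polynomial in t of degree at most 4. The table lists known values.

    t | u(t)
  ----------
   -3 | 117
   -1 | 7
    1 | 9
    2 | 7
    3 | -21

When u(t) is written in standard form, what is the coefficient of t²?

5

Write u(t) = at^4 + bt³ + ct² + dt + e; the 5 given values yield a linear system in the 5 coefficients.
Solving, the leading coefficient vanishes, and u(t) = -3t³ + 5t² + 4t + 3.
The coefficient of t² is 5.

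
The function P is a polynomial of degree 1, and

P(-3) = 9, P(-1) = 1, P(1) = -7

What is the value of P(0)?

Write P(n) = an + b; the 3 given values yield a linear system in the 2 coefficients.
Solving, P(n) = -4n - 3.
Then P(0) = -3.

-3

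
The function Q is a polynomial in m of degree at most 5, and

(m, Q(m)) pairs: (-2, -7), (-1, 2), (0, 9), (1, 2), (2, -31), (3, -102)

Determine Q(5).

-406

Write Q(m) = am^5 + bm^4 + cm³ + dm² + em + p; the 6 given values yield a linear system in the 6 coefficients.
Solving, the top 2 coefficients vanish, and Q(m) = -2m³ - 7m² + 2m + 9.
Then Q(5) = -406.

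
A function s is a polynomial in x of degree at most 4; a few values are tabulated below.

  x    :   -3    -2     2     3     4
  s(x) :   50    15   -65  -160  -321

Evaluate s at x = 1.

Write s(x) = ax^4 + bx³ + cx² + dx + e; the 5 given values yield a linear system in the 5 coefficients.
Solving, the leading coefficient vanishes, and s(x) = -3x³ - 6x² - 8x - 1.
Then s(1) = -18.

-18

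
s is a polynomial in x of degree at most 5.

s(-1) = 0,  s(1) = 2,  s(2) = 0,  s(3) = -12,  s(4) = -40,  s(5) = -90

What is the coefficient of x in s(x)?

Write s(x) = ax^5 + bx^4 + cx³ + dx² + ex + p; the 6 given values yield a linear system in the 6 coefficients.
Solving, the top 2 coefficients vanish, and s(x) = -x³ + x² + 2x.
The coefficient of x is 2.

2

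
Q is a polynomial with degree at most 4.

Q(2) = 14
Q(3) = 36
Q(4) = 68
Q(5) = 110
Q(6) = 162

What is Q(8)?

First differences: 22, 32, 42, 52. Second differences: 10, 10, 10.
Level-2 differences are constant, so Q has degree 2.
Fitting a degree-2 polynomial gives Q(k) = 5k² - 3k.
Then Q(8) = 296.

296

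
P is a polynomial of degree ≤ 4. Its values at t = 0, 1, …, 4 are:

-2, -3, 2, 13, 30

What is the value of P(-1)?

First differences: -1, 5, 11, 17. Second differences: 6, 6, 6.
Level-2 differences are constant, so P has degree 2.
Fitting a degree-2 polynomial gives P(t) = 3t² - 4t - 2.
Then P(-1) = 5.

5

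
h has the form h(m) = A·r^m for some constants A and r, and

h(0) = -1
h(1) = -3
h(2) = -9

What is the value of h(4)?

-81

Consecutive ratio: -3/(-1) = 3, and -9/(-3) = 3, so r = 3.
Then A·3^0 = -1 gives A = -1, and h(m) = -1·3^m.
h(4) = -1·3^4 = -81.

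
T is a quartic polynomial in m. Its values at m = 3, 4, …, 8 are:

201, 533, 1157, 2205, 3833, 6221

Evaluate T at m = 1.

First differences: 332, 624, 1048, 1628, 2388. Second differences: 292, 424, 580, 760. Third differences: 132, 156, 180. Fourth differences: 24, 24.
Level-4 differences are constant, so T has degree 4.
Fitting a degree-4 polynomial gives T(m) = m^4 + 4m³ + m² + 2m - 3.
Then T(1) = 5.

5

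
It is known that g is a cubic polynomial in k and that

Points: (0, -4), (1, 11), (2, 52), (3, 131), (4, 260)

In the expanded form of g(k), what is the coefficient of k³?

2

First differences: 15, 41, 79, 129. Second differences: 26, 38, 50. Third differences: 12, 12.
Level-3 differences are constant, so g has degree 3.
Fitting a degree-3 polynomial gives g(k) = 2k³ + 7k² + 6k - 4.
The coefficient of k³ is 2.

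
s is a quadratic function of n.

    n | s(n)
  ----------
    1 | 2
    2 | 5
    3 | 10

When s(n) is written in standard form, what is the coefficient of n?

Write s(n) = an² + bn + c; the 3 given values yield a linear system in the 3 coefficients.
Solving, s(n) = n² + 1.
The coefficient of n is 0.

0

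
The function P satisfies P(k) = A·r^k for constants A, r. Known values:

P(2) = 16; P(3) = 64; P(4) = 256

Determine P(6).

4096

Consecutive ratio: 64/16 = 4, and 256/64 = 4, so r = 4.
Then A·4^2 = 16 gives A = 1, and P(k) = 1·4^k.
P(6) = 1·4^6 = 4096.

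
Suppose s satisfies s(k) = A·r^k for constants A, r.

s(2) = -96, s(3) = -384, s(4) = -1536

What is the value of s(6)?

Consecutive ratio: -384/(-96) = 4, and -1536/(-384) = 4, so r = 4.
Then A·4^2 = -96 gives A = -6, and s(k) = -6·4^k.
s(6) = -6·4^6 = -24576.

-24576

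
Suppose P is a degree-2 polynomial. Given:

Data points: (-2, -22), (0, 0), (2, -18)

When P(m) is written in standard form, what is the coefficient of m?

1

Write P(m) = am² + bm + c; the 3 given values yield a linear system in the 3 coefficients.
Solving, P(m) = -5m² + m.
The coefficient of m is 1.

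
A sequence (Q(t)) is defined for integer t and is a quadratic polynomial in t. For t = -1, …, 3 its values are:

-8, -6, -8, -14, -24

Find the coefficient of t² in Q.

Write Q(t) = at² + bt + c; the 5 given values yield a linear system in the 3 coefficients.
Solving, Q(t) = -2t² - 6.
The coefficient of t² is -2.

-2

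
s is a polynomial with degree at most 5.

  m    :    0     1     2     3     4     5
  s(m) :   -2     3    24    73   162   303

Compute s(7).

Write s(m) = am^5 + bm^4 + cm³ + dm² + em + p; the 6 given values yield a linear system in the 6 coefficients.
Solving, the top 2 coefficients vanish, and s(m) = 2m³ + 2m² + m - 2.
Then s(7) = 789.

789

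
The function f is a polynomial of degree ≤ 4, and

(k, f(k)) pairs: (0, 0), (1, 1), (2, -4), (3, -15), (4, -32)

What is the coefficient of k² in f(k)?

First differences: 1, -5, -11, -17. Second differences: -6, -6, -6.
Level-2 differences are constant, so f has degree 2.
Fitting a degree-2 polynomial gives f(k) = -3k² + 4k.
The coefficient of k² is -3.

-3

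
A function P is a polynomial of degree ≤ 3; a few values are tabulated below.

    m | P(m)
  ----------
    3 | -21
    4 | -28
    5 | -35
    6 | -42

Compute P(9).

First differences: -7, -7, -7.
Level-1 differences are constant, so P has degree 1.
Fitting a degree-1 polynomial gives P(m) = -7m.
Then P(9) = -63.

-63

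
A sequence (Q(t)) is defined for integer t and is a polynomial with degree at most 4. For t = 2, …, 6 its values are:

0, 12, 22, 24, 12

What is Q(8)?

-78

First differences: 12, 10, 2, -12. Second differences: -2, -8, -14. Third differences: -6, -6.
Level-3 differences are constant, so Q has degree 3.
Fitting a degree-3 polynomial gives Q(t) = -t³ + 8t² - 9t - 6.
Then Q(8) = -78.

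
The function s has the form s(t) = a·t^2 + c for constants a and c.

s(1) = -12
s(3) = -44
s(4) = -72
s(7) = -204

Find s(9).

From s(1) = -12 and s(3) = -44: 1a + c = -12 and 9a + c = -44.
Subtracting: 8a = -32, so a = -4; then c = -12 − (-4)·1 = -8.
So s(t) = -4t² − 8, and s(9) = -332.

-332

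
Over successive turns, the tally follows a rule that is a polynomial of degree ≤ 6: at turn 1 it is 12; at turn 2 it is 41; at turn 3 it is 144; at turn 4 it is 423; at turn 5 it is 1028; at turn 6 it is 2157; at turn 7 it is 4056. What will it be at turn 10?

17553

Write the value at k as Q(k).
Write Q(k) = ak^6 + bk^5 + ck^4 + dk³ + ek² + pk + q; the 7 given values yield a linear system in the 7 coefficients.
Solving, the top 2 coefficients vanish, and Q(k) = 2k^4 - 3k³ + 5k² + 5k + 3.
Then Q(10) = 17553.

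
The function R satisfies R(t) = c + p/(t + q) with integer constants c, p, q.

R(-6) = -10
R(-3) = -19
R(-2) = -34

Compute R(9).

(R(t) − c)(t + q) = p for each data point; the three points give a linear system in c and q, then p follows.
Solving: c = -4, q = 1, p = 30, so R(t) = -4 + 30/(t + 1).
Then R(9) = -4 + 30/10 = -1.

-1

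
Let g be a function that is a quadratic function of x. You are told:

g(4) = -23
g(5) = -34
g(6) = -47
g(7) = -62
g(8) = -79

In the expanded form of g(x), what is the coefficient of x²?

-1

First differences: -11, -13, -15, -17. Second differences: -2, -2, -2.
Level-2 differences are constant, so g has degree 2.
Fitting a degree-2 polynomial gives g(x) = -x² - 2x + 1.
The coefficient of x² is -1.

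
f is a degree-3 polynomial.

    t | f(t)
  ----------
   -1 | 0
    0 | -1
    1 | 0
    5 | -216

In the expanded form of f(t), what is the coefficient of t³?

-2

Write f(t) = at³ + bt² + ct + d; the 4 given values yield a linear system in the 4 coefficients.
Solving, f(t) = -2t³ + t² + 2t - 1.
The coefficient of t³ is -2.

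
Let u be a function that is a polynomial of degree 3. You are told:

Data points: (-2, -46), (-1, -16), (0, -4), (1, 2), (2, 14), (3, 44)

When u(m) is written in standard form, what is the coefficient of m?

7

First differences: 30, 12, 6, 12, 30. Second differences: -18, -6, 6, 18. Third differences: 12, 12, 12.
Level-3 differences are constant, so u has degree 3.
Fitting a degree-3 polynomial gives u(m) = 2m³ - 3m² + 7m - 4.
The coefficient of m is 7.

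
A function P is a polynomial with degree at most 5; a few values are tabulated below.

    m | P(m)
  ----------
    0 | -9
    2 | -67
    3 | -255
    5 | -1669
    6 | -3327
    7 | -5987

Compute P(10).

-23579

Write P(m) = am^5 + bm^4 + cm³ + dm² + em + p; the 6 given values yield a linear system in the 6 coefficients.
Solving, the leading coefficient vanishes, and P(m) = -2m^4 - 4m³ + 5m² - 7m - 9.
Then P(10) = -23579.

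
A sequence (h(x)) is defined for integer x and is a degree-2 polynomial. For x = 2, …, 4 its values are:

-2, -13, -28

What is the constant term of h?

Write h(x) = ax² + bx + c; the 3 given values yield a linear system in the 3 coefficients.
Solving, h(x) = -2x² - x + 8.
The constant term is h(0) = 8.

8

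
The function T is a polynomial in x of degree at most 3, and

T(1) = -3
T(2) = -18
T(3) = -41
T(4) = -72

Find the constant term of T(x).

4

First differences: -15, -23, -31. Second differences: -8, -8.
Level-2 differences are constant, so T has degree 2.
Fitting a degree-2 polynomial gives T(x) = -4x² - 3x + 4.
The constant term is T(0) = 4.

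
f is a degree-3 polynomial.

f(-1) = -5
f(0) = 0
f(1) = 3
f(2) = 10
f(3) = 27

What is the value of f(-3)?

-45

First differences: 5, 3, 7, 17. Second differences: -2, 4, 10. Third differences: 6, 6.
Level-3 differences are constant, so f has degree 3.
Fitting a degree-3 polynomial gives f(k) = k³ - k² + 3k.
Then f(-3) = -45.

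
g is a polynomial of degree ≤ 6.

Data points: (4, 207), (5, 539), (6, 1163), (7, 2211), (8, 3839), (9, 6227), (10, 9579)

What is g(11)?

First differences: 332, 624, 1048, 1628, 2388, 3352. Second differences: 292, 424, 580, 760, 964. Third differences: 132, 156, 180, 204. Fourth differences: 24, 24, 24.
Level-4 differences are constant, so g has degree 4.
Fitting a degree-4 polynomial gives g(n) = n^4 - 5n² + 8n - 1.
Then g(11) = 14123.

14123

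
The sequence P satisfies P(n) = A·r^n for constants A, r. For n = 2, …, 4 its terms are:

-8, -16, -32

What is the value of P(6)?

Consecutive ratio: -16/(-8) = 2, and -32/(-16) = 2, so r = 2.
Then A·2^2 = -8 gives A = -2, and P(n) = -2·2^n.
P(6) = -2·2^6 = -128.

-128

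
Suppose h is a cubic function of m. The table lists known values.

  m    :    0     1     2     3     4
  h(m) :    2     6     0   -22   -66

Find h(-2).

First differences: 4, -6, -22, -44. Second differences: -10, -16, -22. Third differences: -6, -6.
Level-3 differences are constant, so h has degree 3.
Fitting a degree-3 polynomial gives h(m) = -m³ - 2m² + 7m + 2.
Then h(-2) = -12.

-12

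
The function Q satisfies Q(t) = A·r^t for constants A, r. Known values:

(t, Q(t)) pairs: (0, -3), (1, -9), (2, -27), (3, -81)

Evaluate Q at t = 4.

Consecutive ratio: -9/(-3) = 3, and -27/(-9) = 3, so r = 3.
Then A·3^0 = -3 gives A = -3, and Q(t) = -3·3^t.
Q(4) = -3·3^4 = -243.

-243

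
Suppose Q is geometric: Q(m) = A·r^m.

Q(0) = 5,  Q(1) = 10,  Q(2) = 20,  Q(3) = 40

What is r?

Consecutive ratio: 10/5 = 2, and 20/10 = 2, so r = 2.
Then A·2^0 = 5 gives A = 5, and Q(m) = 5·2^m.

2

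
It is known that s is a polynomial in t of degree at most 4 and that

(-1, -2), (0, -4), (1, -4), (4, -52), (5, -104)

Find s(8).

Write s(t) = at^4 + bt³ + ct² + dt + e; the 5 given values yield a linear system in the 5 coefficients.
Solving, the leading coefficient vanishes, and s(t) = -t³ + t² - 4.
Then s(8) = -452.

-452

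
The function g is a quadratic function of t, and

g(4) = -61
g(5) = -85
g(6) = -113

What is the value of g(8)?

-181

Write g(t) = at² + bt + c; the 3 given values yield a linear system in the 3 coefficients.
Solving, g(t) = -2t² - 6t - 5.
Then g(8) = -181.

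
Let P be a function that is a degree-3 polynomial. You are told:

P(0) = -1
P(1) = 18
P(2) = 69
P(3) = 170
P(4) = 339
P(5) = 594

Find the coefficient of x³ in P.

Write P(x) = ax³ + bx² + cx + d; the 6 given values yield a linear system in the 4 coefficients.
Solving, P(x) = 3x³ + 7x² + 9x - 1.
The coefficient of x³ is 3.

3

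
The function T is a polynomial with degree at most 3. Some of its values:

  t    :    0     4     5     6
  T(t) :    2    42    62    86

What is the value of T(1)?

6

Write T(t) = at³ + bt² + ct + d; the 4 given values yield a linear system in the 4 coefficients.
Solving, the leading coefficient vanishes, and T(t) = 2t² + 2t + 2.
Then T(1) = 6.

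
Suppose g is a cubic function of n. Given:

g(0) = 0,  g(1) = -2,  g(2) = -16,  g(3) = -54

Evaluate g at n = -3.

54

Write g(n) = an³ + bn² + cn + d; the 4 given values yield a linear system in the 4 coefficients.
Solving, g(n) = -2n³.
Then g(-3) = 54.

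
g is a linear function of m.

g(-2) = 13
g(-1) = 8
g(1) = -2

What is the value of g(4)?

-17

Write g(m) = am + b; the 3 given values yield a linear system in the 2 coefficients.
Solving, g(m) = -5m + 3.
Then g(4) = -17.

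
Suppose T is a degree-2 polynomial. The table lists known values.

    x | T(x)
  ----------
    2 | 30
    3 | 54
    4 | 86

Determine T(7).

230

Write T(x) = ax² + bx + c; the 3 given values yield a linear system in the 3 coefficients.
Solving, T(x) = 4x² + 4x + 6.
Then T(7) = 230.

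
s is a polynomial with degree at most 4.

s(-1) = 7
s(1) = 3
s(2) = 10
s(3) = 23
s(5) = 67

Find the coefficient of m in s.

Write s(m) = am^4 + bm³ + cm² + dm + e; the 5 given values yield a linear system in the 5 coefficients.
Solving, the top 2 coefficients vanish, and s(m) = 3m² - 2m + 2.
The coefficient of m is -2.

-2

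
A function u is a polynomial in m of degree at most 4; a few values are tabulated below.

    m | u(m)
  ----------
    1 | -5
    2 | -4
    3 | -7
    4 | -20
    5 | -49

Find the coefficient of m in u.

First differences: 1, -3, -13, -29. Second differences: -4, -10, -16. Third differences: -6, -6.
Level-3 differences are constant, so u has degree 3.
Fitting a degree-3 polynomial gives u(m) = -m³ + 4m² - 4m - 4.
The coefficient of m is -4.

-4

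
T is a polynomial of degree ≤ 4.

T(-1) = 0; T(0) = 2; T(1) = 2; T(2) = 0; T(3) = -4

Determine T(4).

Write T(x) = ax^4 + bx³ + cx² + dx + e; the 5 given values yield a linear system in the 5 coefficients.
Solving, the top 2 coefficients vanish, and T(x) = -x² + x + 2.
Then T(4) = -10.

-10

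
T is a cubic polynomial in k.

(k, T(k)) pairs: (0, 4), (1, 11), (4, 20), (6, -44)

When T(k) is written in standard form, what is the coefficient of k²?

4

Write T(k) = ak³ + bk² + ck + d; the 4 given values yield a linear system in the 4 coefficients.
Solving, T(k) = -k³ + 4k² + 4k + 4.
The coefficient of k² is 4.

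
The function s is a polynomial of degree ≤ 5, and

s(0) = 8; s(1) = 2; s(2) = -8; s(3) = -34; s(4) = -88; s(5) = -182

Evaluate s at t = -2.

First differences: -6, -10, -26, -54, -94. Second differences: -4, -16, -28, -40. Third differences: -12, -12, -12.
Level-3 differences are constant, so s has degree 3.
Fitting a degree-3 polynomial gives s(t) = -2t³ + 4t² - 8t + 8.
Then s(-2) = 56.

56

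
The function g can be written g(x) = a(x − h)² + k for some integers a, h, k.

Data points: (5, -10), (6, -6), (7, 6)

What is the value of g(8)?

First differences 4, 12; second difference 8 = 2a, so a = 4.
Expanding, the x-coefficient is −2ah = -8h; matching it to the data gives h = 5, and then k = -10.
So g(x) = 4(x − 5)² − 10.
g(8) = 4·3² − 10 = 26.

26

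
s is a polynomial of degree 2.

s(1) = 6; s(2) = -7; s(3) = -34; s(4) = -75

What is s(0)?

First differences: -13, -27, -41. Second differences: -14, -14.
Level-2 differences are constant, so s has degree 2.
Fitting a degree-2 polynomial gives s(k) = -7k² + 8k + 5.
The constant term is s(0) = 5.

5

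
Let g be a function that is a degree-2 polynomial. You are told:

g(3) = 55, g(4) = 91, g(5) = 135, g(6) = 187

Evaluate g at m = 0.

-5

First differences: 36, 44, 52. Second differences: 8, 8.
Level-2 differences are constant, so g has degree 2.
Fitting a degree-2 polynomial gives g(m) = 4m² + 8m - 5.
Then g(0) = -5.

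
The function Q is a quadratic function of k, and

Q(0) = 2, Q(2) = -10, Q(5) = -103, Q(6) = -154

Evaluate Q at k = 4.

Write Q(k) = ak² + bk + c; the 4 given values yield a linear system in the 3 coefficients.
Solving, Q(k) = -5k² + 4k + 2.
Then Q(4) = -62.

-62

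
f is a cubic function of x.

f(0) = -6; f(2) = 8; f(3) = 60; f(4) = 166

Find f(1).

-8

Write f(x) = ax³ + bx² + cx + d; the 4 given values yield a linear system in the 4 coefficients.
Solving, f(x) = 3x³ - 5x - 6.
Then f(1) = -8.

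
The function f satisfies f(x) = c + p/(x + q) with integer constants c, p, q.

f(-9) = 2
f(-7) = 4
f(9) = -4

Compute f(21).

-3

(f(x) − c)(x + q) = p for each data point; the three points give a linear system in c and q, then p follows.
Solving: c = -2, q = 3, p = -24, so f(x) = -2 − 24/(x + 3).
Then f(21) = -2 − 24/24 = -3.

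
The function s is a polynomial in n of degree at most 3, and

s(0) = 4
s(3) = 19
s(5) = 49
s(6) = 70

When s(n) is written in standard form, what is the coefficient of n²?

2

Write s(n) = an³ + bn² + cn + d; the 4 given values yield a linear system in the 4 coefficients.
Solving, the leading coefficient vanishes, and s(n) = 2n² - n + 4.
The coefficient of n² is 2.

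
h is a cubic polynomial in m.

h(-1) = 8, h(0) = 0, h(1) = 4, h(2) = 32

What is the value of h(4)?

Write h(m) = am³ + bm² + cm + d; the 4 given values yield a linear system in the 4 coefficients.
Solving, h(m) = 2m³ + 6m² - 4m.
Then h(4) = 208.

208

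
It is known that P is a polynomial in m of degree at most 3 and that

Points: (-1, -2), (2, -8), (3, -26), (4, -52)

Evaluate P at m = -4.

Write P(m) = am³ + bm² + cm + d; the 4 given values yield a linear system in the 4 coefficients.
Solving, the leading coefficient vanishes, and P(m) = -4m² + 2m + 4.
Then P(-4) = -68.

-68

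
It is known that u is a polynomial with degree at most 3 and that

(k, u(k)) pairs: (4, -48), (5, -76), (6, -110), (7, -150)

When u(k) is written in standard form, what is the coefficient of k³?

Write u(k) = ak³ + bk² + ck + d; the 4 given values yield a linear system in the 4 coefficients.
Solving, the leading coefficient vanishes, and u(k) = -3k² - k + 4.
The coefficient of k³ is 0.

0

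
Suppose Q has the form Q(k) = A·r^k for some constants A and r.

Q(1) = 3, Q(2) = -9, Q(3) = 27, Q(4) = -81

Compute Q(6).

-729

Consecutive ratio: -9/3 = -3, and 27/(-9) = -3, so r = -3.
Then A·(-3)^1 = 3 gives A = -1, and Q(k) = -1·(-3)^k.
Q(6) = -1·(-3)^6 = -729.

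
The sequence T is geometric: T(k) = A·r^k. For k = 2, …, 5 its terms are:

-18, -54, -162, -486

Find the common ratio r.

3

Consecutive ratio: -54/(-18) = 3, and -162/(-54) = 3, so r = 3.
Then A·3^2 = -18 gives A = -2, and T(k) = -2·3^k.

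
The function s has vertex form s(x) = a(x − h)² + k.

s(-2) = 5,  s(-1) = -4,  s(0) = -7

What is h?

0

First differences -9, -3; second difference 6 = 2a, so a = 3.
Expanding, the x-coefficient is −2ah = -6h; matching it to the data gives h = 0, and then k = -7.
So s(x) = 3(x + 0)² − 7.
Hence h = 0.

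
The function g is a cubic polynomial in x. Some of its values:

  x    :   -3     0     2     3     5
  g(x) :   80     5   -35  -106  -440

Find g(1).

-4

Write g(x) = ax³ + bx² + cx + d; the 5 given values yield a linear system in the 4 coefficients.
Solving, g(x) = -3x³ - 2x² - 4x + 5.
Then g(1) = -4.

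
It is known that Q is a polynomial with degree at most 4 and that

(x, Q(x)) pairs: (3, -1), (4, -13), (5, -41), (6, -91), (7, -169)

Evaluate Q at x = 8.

Write Q(x) = ax^4 + bx³ + cx² + dx + e; the 5 given values yield a linear system in the 5 coefficients.
Solving, the leading coefficient vanishes, and Q(x) = -x³ + 4x² - 3x - 1.
Then Q(8) = -281.

-281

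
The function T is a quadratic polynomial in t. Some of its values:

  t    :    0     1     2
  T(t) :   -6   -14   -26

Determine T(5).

Write T(t) = at² + bt + c; the 3 given values yield a linear system in the 3 coefficients.
Solving, T(t) = -2t² - 6t - 6.
Then T(5) = -86.

-86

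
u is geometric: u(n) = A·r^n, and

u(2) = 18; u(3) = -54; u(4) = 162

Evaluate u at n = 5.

-486

Consecutive ratio: -54/18 = -3, and 162/(-54) = -3, so r = -3.
Then A·(-3)^2 = 18 gives A = 2, and u(n) = 2·(-3)^n.
u(5) = 2·(-3)^5 = -486.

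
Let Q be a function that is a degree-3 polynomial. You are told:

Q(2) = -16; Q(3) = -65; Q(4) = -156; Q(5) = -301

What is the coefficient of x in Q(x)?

Write Q(x) = ax³ + bx² + cx + d; the 4 given values yield a linear system in the 4 coefficients.
Solving, Q(x) = -2x³ - 3x² + 4x + 4.
The coefficient of x is 4.

4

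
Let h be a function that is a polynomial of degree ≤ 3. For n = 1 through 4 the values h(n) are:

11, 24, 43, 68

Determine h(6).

136

First differences: 13, 19, 25. Second differences: 6, 6.
Level-2 differences are constant, so h has degree 2.
Fitting a degree-2 polynomial gives h(n) = 3n² + 4n + 4.
Then h(6) = 136.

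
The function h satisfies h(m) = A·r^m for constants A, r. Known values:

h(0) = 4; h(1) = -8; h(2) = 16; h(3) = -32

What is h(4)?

Consecutive ratio: -8/4 = -2, and 16/(-8) = -2, so r = -2.
Then A·(-2)^0 = 4 gives A = 4, and h(m) = 4·(-2)^m.
h(4) = 4·(-2)^4 = 64.

64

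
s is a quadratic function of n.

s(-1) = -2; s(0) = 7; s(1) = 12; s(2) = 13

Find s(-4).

First differences: 9, 5, 1. Second differences: -4, -4.
Level-2 differences are constant, so s has degree 2.
Fitting a degree-2 polynomial gives s(n) = -2n² + 7n + 7.
Then s(-4) = -53.

-53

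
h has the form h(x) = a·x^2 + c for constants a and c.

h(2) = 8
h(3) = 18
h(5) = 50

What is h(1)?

From h(2) = 8 and h(3) = 18: 4a + c = 8 and 9a + c = 18.
Subtracting: 5a = 10, so a = 2; then c = 8 − 2·4 = 0.
So h(x) = 2x² + 0, and h(1) = 2.

2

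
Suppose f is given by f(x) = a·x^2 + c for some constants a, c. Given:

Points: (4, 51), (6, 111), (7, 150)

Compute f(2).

From f(4) = 51 and f(6) = 111: 16a + c = 51 and 36a + c = 111.
Subtracting: 20a = 60, so a = 3; then c = 51 − 3·16 = 3.
So f(x) = 3x² + 3, and f(2) = 15.

15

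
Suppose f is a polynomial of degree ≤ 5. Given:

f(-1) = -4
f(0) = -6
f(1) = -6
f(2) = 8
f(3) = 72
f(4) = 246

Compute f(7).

2388

First differences: -2, 0, 14, 64, 174. Second differences: 2, 14, 50, 110. Third differences: 12, 36, 60. Fourth differences: 24, 24.
Level-4 differences are constant, so f has degree 4.
Fitting a degree-4 polynomial gives f(k) = k^4 - k - 6.
Then f(7) = 2388.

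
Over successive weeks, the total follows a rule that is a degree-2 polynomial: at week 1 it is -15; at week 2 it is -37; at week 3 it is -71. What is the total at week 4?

-117

Write the value at k as h(k).
Write h(k) = ak² + bk + c; the 3 given values yield a linear system in the 3 coefficients.
Solving, h(k) = -6k² - 4k - 5.
Then h(4) = -117.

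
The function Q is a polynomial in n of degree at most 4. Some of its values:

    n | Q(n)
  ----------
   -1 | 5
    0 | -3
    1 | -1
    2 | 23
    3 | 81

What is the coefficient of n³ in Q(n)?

2

Write Q(n) = an^4 + bn³ + cn² + dn + e; the 5 given values yield a linear system in the 5 coefficients.
Solving, the leading coefficient vanishes, and Q(n) = 2n³ + 5n² - 5n - 3.
The coefficient of n³ is 2.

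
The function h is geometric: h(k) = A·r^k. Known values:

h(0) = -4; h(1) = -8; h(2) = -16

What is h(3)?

-32

Consecutive ratio: -8/(-4) = 2, and -16/(-8) = 2, so r = 2.
Then A·2^0 = -4 gives A = -4, and h(k) = -4·2^k.
h(3) = -4·2^3 = -32.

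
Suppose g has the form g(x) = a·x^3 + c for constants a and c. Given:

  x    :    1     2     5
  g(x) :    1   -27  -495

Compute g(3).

From g(1) = 1 and g(2) = -27: 1a + c = 1 and 8a + c = -27.
Subtracting: 7a = -28, so a = -4; then c = 1 − (-4)·1 = 5.
So g(x) = -4x³ + 5, and g(3) = -103.

-103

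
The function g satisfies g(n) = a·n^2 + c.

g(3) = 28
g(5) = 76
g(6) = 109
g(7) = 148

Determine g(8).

193

From g(3) = 28 and g(5) = 76: 9a + c = 28 and 25a + c = 76.
Subtracting: 16a = 48, so a = 3; then c = 28 − 3·9 = 1.
So g(n) = 3n² + 1, and g(8) = 193.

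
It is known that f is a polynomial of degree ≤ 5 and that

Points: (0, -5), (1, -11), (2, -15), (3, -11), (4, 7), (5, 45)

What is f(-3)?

-35

First differences: -6, -4, 4, 18, 38. Second differences: 2, 8, 14, 20. Third differences: 6, 6, 6.
Level-3 differences are constant, so f has degree 3.
Fitting a degree-3 polynomial gives f(t) = t³ - 2t² - 5t - 5.
Then f(-3) = -35.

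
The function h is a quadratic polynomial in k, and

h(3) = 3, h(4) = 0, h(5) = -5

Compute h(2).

Write h(k) = ak² + bk + c; the 3 given values yield a linear system in the 3 coefficients.
Solving, h(k) = -k² + 4k.
Then h(2) = 4.

4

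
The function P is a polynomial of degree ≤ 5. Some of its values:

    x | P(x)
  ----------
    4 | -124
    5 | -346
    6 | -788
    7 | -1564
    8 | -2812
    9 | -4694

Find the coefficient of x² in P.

-4

Write P(x) = ax^5 + bx^4 + cx³ + dx² + ex + p; the 6 given values yield a linear system in the 6 coefficients.
Solving, the leading coefficient vanishes, and P(x) = -x^4 + 3x³ - 4x² + 4.
The coefficient of x² is -4.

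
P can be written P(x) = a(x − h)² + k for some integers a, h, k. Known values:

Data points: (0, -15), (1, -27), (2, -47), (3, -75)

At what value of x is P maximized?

First differences -12, -20, -28; second difference -8 = 2a, so a = -4.
Expanding, the x-coefficient is −2ah = 8h; matching it to the data gives h = -1, and then k = -11.
So P(x) = -4(x + 1)² − 11.
Hence h = -1.

-1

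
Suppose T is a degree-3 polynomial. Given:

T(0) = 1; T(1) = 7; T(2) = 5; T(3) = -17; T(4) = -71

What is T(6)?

-323

First differences: 6, -2, -22, -54. Second differences: -8, -20, -32. Third differences: -12, -12.
Level-3 differences are constant, so T has degree 3.
Fitting a degree-3 polynomial gives T(t) = -2t³ + 2t² + 6t + 1.
Then T(6) = -323.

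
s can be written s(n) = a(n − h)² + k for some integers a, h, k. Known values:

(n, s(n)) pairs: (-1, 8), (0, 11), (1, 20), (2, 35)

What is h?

-1

First differences 3, 9, 15; second difference 6 = 2a, so a = 3.
Expanding, the n-coefficient is −2ah = -6h; matching it to the data gives h = -1, and then k = 8.
So s(n) = 3(n + 1)² + 8.
Hence h = -1.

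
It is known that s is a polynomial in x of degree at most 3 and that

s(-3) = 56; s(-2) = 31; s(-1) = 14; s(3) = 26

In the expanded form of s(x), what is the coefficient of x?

-5

Write s(x) = ax³ + bx² + cx + d; the 4 given values yield a linear system in the 4 coefficients.
Solving, the leading coefficient vanishes, and s(x) = 4x² - 5x + 5.
The coefficient of x is -5.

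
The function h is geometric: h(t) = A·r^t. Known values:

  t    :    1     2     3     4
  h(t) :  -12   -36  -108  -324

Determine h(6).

-2916

Consecutive ratio: -36/(-12) = 3, and -108/(-36) = 3, so r = 3.
Then A·3^1 = -12 gives A = -4, and h(t) = -4·3^t.
h(6) = -4·3^6 = -2916.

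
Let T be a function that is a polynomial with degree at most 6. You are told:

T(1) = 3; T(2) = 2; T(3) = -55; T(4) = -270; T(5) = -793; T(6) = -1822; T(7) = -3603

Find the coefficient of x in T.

-4

Write T(x) = ax^6 + bx^5 + cx^4 + dx³ + ex² + px + q; the 7 given values yield a linear system in the 7 coefficients.
Solving, the top 2 coefficients vanish, and T(x) = -2x^4 + 3x³ + 4x² - 4x + 2.
The coefficient of x is -4.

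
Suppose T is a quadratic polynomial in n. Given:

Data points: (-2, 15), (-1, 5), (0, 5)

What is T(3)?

Write T(n) = an² + bn + c; the 3 given values yield a linear system in the 3 coefficients.
Solving, T(n) = 5n² + 5n + 5.
Then T(3) = 65.

65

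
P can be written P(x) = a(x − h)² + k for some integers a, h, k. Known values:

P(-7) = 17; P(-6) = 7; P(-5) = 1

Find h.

-4

First differences -10, -6; second difference 4 = 2a, so a = 2.
Expanding, the x-coefficient is −2ah = -4h; matching it to the data gives h = -4, and then k = -1.
So P(x) = 2(x + 4)² − 1.
Hence h = -4.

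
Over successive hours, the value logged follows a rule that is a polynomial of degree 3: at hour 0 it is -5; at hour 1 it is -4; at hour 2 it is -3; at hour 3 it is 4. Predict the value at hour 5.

60

Write the value at n as f(n).
Write f(n) = an³ + bn² + cn + d; the 4 given values yield a linear system in the 4 coefficients.
Solving, f(n) = n³ - 3n² + 3n - 5.
Then f(5) = 60.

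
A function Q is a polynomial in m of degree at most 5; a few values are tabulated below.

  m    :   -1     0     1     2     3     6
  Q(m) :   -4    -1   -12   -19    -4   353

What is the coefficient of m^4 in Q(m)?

Write Q(m) = am^5 + bm^4 + cm³ + dm² + em + p; the 6 given values yield a linear system in the 6 coefficients.
Solving, the top 2 coefficients vanish, and Q(m) = 3m³ - 7m² - 7m - 1.
The coefficient of m^4 is 0.

0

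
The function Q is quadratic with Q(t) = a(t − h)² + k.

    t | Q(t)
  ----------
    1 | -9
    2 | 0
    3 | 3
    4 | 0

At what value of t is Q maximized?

3

First differences 9, 3, -3; second difference -6 = 2a, so a = -3.
Expanding, the t-coefficient is −2ah = 6h; matching it to the data gives h = 3, and then k = 3.
So Q(t) = -3(t − 3)² + 3.
Hence h = 3.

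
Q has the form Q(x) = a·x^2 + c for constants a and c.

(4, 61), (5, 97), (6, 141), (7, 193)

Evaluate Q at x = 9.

From Q(4) = 61 and Q(5) = 97: 16a + c = 61 and 25a + c = 97.
Subtracting: 9a = 36, so a = 4; then c = 61 − 4·16 = -3.
So Q(x) = 4x² − 3, and Q(9) = 321.

321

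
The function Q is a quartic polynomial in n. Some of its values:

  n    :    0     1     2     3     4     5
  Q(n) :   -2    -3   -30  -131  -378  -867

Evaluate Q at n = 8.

-5106

First differences: -1, -27, -101, -247, -489. Second differences: -26, -74, -146, -242. Third differences: -48, -72, -96. Fourth differences: -24, -24.
Level-4 differences are constant, so Q has degree 4.
Fitting a degree-4 polynomial gives Q(n) = -n^4 - 2n³ + 2n - 2.
Then Q(8) = -5106.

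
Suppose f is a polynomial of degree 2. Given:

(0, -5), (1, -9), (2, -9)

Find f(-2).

Write f(x) = ax² + bx + c; the 3 given values yield a linear system in the 3 coefficients.
Solving, f(x) = 2x² - 6x - 5.
Then f(-2) = 15.

15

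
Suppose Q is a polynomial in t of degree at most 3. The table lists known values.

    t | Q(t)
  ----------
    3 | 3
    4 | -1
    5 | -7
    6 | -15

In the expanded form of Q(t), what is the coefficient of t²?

-1

Write Q(t) = at³ + bt² + ct + d; the 4 given values yield a linear system in the 4 coefficients.
Solving, the leading coefficient vanishes, and Q(t) = -t² + 3t + 3.
The coefficient of t² is -1.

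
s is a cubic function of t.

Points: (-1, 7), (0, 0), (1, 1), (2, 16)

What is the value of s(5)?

Write s(t) = at³ + bt² + ct + d; the 4 given values yield a linear system in the 4 coefficients.
Solving, s(t) = t³ + 4t² - 4t.
Then s(5) = 205.

205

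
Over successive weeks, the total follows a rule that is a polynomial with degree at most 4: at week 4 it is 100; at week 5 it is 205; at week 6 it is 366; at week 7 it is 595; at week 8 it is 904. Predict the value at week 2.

Write the value at m as T(m).
First differences: 105, 161, 229, 309. Second differences: 56, 68, 80. Third differences: 12, 12.
Level-3 differences are constant, so T has degree 3.
Fitting a degree-3 polynomial gives T(m) = 2m³ - 2m² + m.
Then T(2) = 10.

10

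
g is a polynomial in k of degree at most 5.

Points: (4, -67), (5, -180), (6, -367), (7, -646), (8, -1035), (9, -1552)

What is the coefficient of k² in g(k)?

8

First differences: -113, -187, -279, -389, -517. Second differences: -74, -92, -110, -128. Third differences: -18, -18, -18.
Level-3 differences are constant, so g has degree 3.
Fitting a degree-3 polynomial gives g(k) = -3k³ + 8k² - 2k + 5.
The coefficient of k² is 8.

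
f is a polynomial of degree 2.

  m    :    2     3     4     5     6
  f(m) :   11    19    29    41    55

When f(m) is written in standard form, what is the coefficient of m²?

Write f(m) = am² + bm + c; the 5 given values yield a linear system in the 3 coefficients.
Solving, f(m) = m² + 3m + 1.
The coefficient of m² is 1.

1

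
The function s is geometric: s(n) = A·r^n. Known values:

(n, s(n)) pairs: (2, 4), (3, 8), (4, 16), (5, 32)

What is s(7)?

Consecutive ratio: 8/4 = 2, and 16/8 = 2, so r = 2.
Then A·2^2 = 4 gives A = 1, and s(n) = 1·2^n.
s(7) = 1·2^7 = 128.

128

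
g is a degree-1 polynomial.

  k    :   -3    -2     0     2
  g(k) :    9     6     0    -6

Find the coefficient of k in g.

-3

Write g(k) = ak + b; the 4 given values yield a linear system in the 2 coefficients.
Solving, g(k) = -3k.
The coefficient of k is -3.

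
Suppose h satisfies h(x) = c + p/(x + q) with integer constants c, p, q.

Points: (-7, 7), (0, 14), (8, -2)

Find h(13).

(h(x) − c)(x + q) = p for each data point; the three points give a linear system in c and q, then p follows.
Solving: c = 4, q = -3, p = -30, so h(x) = 4 − 30/(x − 3).
Then h(13) = 4 − 30/10 = 1.

1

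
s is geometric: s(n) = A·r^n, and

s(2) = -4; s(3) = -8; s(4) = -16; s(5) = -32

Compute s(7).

-128

Consecutive ratio: -8/(-4) = 2, and -16/(-8) = 2, so r = 2.
Then A·2^2 = -4 gives A = -1, and s(n) = -1·2^n.
s(7) = -1·2^7 = -128.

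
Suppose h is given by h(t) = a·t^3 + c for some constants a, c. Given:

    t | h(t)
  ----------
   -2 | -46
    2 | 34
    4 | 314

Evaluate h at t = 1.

From h(-2) = -46 and h(2) = 34: -8a + c = -46 and 8a + c = 34.
Subtracting: 16a = 80, so a = 5; then c = -46 − 5·(-8) = -6.
So h(t) = 5t³ − 6, and h(1) = -1.

-1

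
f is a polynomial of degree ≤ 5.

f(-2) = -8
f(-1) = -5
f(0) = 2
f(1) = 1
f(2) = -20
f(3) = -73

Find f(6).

First differences: 3, 7, -1, -21, -53. Second differences: 4, -8, -20, -32. Third differences: -12, -12, -12.
Level-3 differences are constant, so f has degree 3.
Fitting a degree-3 polynomial gives f(k) = -2k³ - 4k² + 5k + 2.
Then f(6) = -544.

-544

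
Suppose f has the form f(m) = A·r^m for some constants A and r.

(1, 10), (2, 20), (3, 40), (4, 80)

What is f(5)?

Consecutive ratio: 20/10 = 2, and 40/20 = 2, so r = 2.
Then A·2^1 = 10 gives A = 5, and f(m) = 5·2^m.
f(5) = 5·2^5 = 160.

160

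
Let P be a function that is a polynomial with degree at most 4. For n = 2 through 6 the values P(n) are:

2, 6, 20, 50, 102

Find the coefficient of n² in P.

Write P(n) = an^4 + bn³ + cn² + dn + e; the 5 given values yield a linear system in the 5 coefficients.
Solving, the leading coefficient vanishes, and P(n) = n³ - 4n² + 5n.
The coefficient of n² is -4.

-4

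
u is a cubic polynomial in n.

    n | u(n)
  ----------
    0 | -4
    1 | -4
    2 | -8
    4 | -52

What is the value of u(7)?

Write u(n) = an³ + bn² + cn + d; the 4 given values yield a linear system in the 4 coefficients.
Solving, u(n) = -n³ + n² - 4.
Then u(7) = -298.

-298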